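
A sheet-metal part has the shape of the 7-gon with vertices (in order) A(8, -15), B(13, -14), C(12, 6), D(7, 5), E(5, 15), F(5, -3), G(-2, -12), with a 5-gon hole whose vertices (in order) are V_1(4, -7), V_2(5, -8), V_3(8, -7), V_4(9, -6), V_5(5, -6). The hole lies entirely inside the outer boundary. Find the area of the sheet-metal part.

192.5

Outer boundary:
Apply the surveyor's formula: 2A = Σ (x_i·y_{i+1} − x_{i+1}·y_i), indices taken mod 7.
A→B: (8)(-14) − (13)(-15) = 83
B→C: (13)(6) − (12)(-14) = 246
C→D: (12)(5) − (7)(6) = 18
D→E: (7)(15) − (5)(5) = 80
E→F: (5)(-3) − (5)(15) = -90
F→G: (5)(-12) − (-2)(-3) = -66
G→A: (-2)(-15) − (8)(-12) = 126
Σ = 397
Area = |Σ|/2 = 198.5.
Hole:
Apply the shoelace (surveyor's) formula: 2A = Σ (x_i·y_{i+1} − x_{i+1}·y_i), indices taken mod 5.
Σ = (3) + (29) + (15) + (-24) + (-11) = 12
Area = |Σ|/2 = 6.
Net area = 198.5 − 6 = 192.5.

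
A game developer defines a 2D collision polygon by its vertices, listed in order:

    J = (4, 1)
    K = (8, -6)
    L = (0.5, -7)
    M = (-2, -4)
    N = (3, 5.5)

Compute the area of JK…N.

Cross-terms: -32, -53, -16, 1, -19  ⇒  Σ = -119
Area = |Σ|/2 = 59.5.

59.5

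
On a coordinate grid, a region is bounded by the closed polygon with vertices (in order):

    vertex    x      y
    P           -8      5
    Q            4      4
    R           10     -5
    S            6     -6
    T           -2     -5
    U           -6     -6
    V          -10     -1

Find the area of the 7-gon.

Cross-terms: -52, -60, -30, -42, -18, -54, -58  ⇒  Σ = -314
Area = |Σ|/2 = 157.

157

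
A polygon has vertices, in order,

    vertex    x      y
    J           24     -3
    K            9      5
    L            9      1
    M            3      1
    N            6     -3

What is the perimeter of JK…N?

50

|JK| = √((-15)² + (8)²) = √289 = 17
|KL| = √((0)² + (-4)²) = √16 = 4
|LM| = √((-6)² + (0)²) = √36 = 6
|MN| = √((3)² + (-4)²) = √25 = 5
|NJ| = √((18)² + (0)²) = √324 = 18
Perimeter = 17 + 4 + 6 + 5 + 18 = 50.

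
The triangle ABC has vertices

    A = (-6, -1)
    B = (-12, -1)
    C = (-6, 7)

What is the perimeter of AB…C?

|AB| = √((-6)² + (0)²) = √36 = 6
|BC| = √((6)² + (8)²) = √100 = 10
|CA| = √((0)² + (-8)²) = √64 = 8
Perimeter = 6 + 10 + 8 = 24.

24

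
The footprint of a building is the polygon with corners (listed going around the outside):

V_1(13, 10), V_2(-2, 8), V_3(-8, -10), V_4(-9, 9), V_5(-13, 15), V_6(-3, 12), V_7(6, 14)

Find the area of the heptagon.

Apply Gauss's area formula: 2A = Σ (x_i·y_{i+1} − x_{i+1}·y_i), indices taken mod 7.
Σ = (124) + (84) + (-162) + (-18) + (-111) + (-114) + (-122) = -319
Area = |Σ|/2 = 159.5.

159.5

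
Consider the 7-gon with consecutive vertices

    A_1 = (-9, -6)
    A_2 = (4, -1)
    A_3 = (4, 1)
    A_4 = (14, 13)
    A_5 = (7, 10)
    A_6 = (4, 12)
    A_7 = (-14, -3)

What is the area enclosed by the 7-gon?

192.5

Σ = (33) + (8) + (38) + (49) + (44) + (156) + (57) = 385
Area = |Σ|/2 = 192.5.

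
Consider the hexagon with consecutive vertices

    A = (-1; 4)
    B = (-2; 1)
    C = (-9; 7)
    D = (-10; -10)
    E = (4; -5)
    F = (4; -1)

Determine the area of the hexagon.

141.5

Apply the shoelace formula: 2A = Σ (x_i·y_{i+1} − x_{i+1}·y_i), indices taken mod 6.
Cross-terms: 7, -5, 160, 90, 16, 15  ⇒  Σ = 283
Area = |Σ|/2 = 141.5.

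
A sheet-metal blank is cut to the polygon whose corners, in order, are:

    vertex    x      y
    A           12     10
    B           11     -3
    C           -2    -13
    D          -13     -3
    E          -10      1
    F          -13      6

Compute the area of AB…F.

Apply Gauss's area formula: 2A = Σ (x_i·y_{i+1} − x_{i+1}·y_i), indices taken mod 6.
Σ = (-146) + (-149) + (-163) + (-43) + (-47) + (-202) = -750
Area = |Σ|/2 = 375.

375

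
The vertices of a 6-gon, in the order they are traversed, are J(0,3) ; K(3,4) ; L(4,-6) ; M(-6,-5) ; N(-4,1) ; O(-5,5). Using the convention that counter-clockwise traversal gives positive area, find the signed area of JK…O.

-77.5

J→K: (0)(4) − (3)(3) = -9
K→L: (3)(-6) − (4)(4) = -34
L→M: (4)(-5) − (-6)(-6) = -56
M→N: (-6)(1) − (-4)(-5) = -26
N→O: (-4)(5) − (-5)(1) = -15
O→J: (-5)(3) − (0)(5) = -15
Σ = -155
Signed area = Σ/2 = -77.5 (negative ⇒ clockwise traversal).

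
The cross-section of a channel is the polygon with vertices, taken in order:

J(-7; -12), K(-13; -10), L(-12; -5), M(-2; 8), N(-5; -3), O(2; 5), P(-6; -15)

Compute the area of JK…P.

126.5

Apply the shoelace (surveyor's) formula: 2A = Σ (x_i·y_{i+1} − x_{i+1}·y_i), indices taken mod 7.
J→K: (-7)(-10) − (-13)(-12) = -86
K→L: (-13)(-5) − (-12)(-10) = -55
L→M: (-12)(8) − (-2)(-5) = -106
M→N: (-2)(-3) − (-5)(8) = 46
N→O: (-5)(5) − (2)(-3) = -19
O→P: (2)(-15) − (-6)(5) = 0
P→J: (-6)(-12) − (-7)(-15) = -33
Σ = -253
Area = |Σ|/2 = 126.5.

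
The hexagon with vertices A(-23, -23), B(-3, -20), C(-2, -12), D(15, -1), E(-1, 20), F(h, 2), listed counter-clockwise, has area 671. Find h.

-10

Write out the shoelace sum; only the two edges meeting at F involve h:
2·Area = [((-1)·2 − h·20) + (h·(-23) − (-23)·2)] + 868
       = -43·h + 912 = 1342
⇒ h = -10.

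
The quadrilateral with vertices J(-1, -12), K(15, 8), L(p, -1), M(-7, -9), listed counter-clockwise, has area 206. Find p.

The doubled signed area Σ (x_i y_{i+1} − x_{i+1} y_i) is linear in p.
With p=0 it equals 225; the coefficient of p is -17 (from the two edges through L).
So -17·p + 225 = 2·206 = 412 ⇒ p = -11.

-11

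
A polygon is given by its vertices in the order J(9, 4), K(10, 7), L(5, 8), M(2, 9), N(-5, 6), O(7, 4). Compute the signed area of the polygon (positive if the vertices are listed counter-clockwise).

42

Apply the surveyor's formula: 2A = Σ (x_i·y_{i+1} − x_{i+1}·y_i), indices taken mod 6.
Cross-terms: 23, 45, 29, 57, -62, -8  ⇒  Σ = 84
Signed area = Σ/2 = 42 (positive ⇒ counter-clockwise traversal).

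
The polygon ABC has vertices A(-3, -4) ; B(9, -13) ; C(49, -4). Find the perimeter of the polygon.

108

|AB| = √((12)² + (-9)²) = √225 = 15
|BC| = √((40)² + (9)²) = √1681 = 41
|CA| = √((-52)² + (0)²) = √2704 = 52
Perimeter = 15 + 41 + 52 = 108.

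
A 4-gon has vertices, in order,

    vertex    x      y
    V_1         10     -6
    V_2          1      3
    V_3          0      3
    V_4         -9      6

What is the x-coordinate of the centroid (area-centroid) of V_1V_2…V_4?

5/6

Apply the shoelace formula. First the cross-terms c_i = x_i·y_{i+1} − x_{i+1}·y_i:
  36, 3, 27, -6  ⇒  2A = 60, A = 30.
Then Σ (x_i + x_{i+1})·c_i = 150, so x̄ = 150 / (6·30) = 5/6.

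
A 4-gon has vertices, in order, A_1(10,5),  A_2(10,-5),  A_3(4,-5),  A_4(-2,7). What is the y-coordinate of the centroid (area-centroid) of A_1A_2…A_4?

13/12

Apply the shoelace formula. First the cross-terms c_i = x_i·y_{i+1} − x_{i+1}·y_i:
  -100, -30, 18, -80  ⇒  2A = -192, A = -96.
Then Σ (y_i + y_{i+1})·c_i = -624, so ȳ = -624 / (6·(-96)) = 13/12.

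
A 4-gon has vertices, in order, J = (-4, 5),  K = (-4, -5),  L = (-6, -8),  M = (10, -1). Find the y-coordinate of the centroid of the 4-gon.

Apply the shoelace formula. First the cross-terms c_i = x_i·y_{i+1} − x_{i+1}·y_i:
  40, 2, 86, 46  ⇒  2A = 174, A = 87.
Then Σ (y_i + y_{i+1})·c_i = -616, so ȳ = -616 / (6·87) = -308/261.

-308/261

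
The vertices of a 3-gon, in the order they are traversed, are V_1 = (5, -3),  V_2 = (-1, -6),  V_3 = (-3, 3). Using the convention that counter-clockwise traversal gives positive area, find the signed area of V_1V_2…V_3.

-30

Σ = (-33) + (-21) + (-6) = -60
Signed area = Σ/2 = -30 (negative ⇒ clockwise traversal).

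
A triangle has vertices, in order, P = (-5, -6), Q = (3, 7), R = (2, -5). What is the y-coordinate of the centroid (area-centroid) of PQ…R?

-4/3

Apply the shoelace formula. First the cross-terms c_i = x_i·y_{i+1} − x_{i+1}·y_i:
  -17, -29, -37  ⇒  2A = -83, A = -41.5.
Then Σ (y_i + y_{i+1})·c_i = 332, so ȳ = 332 / (6·(-41.5)) = -4/3.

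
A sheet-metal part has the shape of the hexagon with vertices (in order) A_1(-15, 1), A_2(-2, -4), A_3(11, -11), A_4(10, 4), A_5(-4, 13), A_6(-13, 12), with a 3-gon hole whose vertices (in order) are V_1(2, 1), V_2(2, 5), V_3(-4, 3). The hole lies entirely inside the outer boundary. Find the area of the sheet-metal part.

346

Outer boundary:
Apply Gauss's area formula: 2A = Σ (x_i·y_{i+1} − x_{i+1}·y_i), indices taken mod 6.
Cross-terms: 62, 66, 154, 146, 121, 167  ⇒  Σ = 716
Area = |Σ|/2 = 358.
Hole:
Cross-terms: 8, 26, -10  ⇒  Σ = 24
Area = |Σ|/2 = 12.
Net area = 358 − 12 = 346.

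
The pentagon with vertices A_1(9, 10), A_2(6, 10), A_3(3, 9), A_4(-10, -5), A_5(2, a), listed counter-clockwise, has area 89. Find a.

Write out the shoelace sum; only the two edges meeting at A_5 involve a:
2·Area = [((-10)·a − 2·(-5)) + (2·10 − 9·a)] + 129
       = -19·a + 159 = 178
⇒ a = -1.

-1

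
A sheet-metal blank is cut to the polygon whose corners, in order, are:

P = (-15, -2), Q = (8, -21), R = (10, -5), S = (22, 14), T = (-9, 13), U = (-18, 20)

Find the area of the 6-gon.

Σ = (331) + (170) + (250) + (412) + (54) + (336) = 1553
Area = |Σ|/2 = 776.5.

776.5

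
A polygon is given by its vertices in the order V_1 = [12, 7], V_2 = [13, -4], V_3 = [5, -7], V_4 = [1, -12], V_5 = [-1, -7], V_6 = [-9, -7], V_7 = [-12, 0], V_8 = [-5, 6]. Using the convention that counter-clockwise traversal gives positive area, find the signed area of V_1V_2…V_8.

Apply Gauss's area formula: 2A = Σ (x_i·y_{i+1} − x_{i+1}·y_i), indices taken mod 8.
Cross-terms: -139, -71, -53, -19, -56, -84, -72, -107  ⇒  Σ = -601
Signed area = Σ/2 = -300.5 (negative ⇒ clockwise traversal).

-300.5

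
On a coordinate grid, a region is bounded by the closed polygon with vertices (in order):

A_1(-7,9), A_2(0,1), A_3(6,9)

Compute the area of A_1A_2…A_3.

52

A_1→A_2: (-7)(1) − (0)(9) = -7
A_2→A_3: (0)(9) − (6)(1) = -6
A_3→A_1: (6)(9) − (-7)(9) = 117
Σ = 104
Area = |Σ|/2 = 52.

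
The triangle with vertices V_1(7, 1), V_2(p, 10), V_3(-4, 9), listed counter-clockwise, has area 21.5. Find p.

The doubled signed area Σ (x_i y_{i+1} − x_{i+1} y_i) is linear in p.
With p=0 it equals 43; the coefficient of p is 8 (from the two edges through V_2).
So 8·p + 43 = 2·21.5 = 43 ⇒ p = 0.

0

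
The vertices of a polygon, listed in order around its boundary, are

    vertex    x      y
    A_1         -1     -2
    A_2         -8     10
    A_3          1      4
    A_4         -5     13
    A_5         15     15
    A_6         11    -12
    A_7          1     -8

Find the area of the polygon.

368

Cross-terms: -26, -42, 33, -270, -345, -76, -10  ⇒  Σ = -736
Area = |Σ|/2 = 368.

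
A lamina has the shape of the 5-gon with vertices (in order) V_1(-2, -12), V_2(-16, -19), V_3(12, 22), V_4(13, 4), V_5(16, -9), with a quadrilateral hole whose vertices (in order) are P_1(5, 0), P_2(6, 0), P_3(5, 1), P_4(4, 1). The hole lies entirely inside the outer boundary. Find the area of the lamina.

452.5

Outer boundary:
Apply the shoelace formula: 2A = Σ (x_i·y_{i+1} − x_{i+1}·y_i), indices taken mod 5.
Σ = (-154) + (-124) + (-238) + (-181) + (-210) = -907
Area = |Σ|/2 = 453.5.
Hole:
Σ = (0) + (6) + (1) + (-5) = 2
Area = |Σ|/2 = 1.
Net area = 453.5 − 1 = 452.5.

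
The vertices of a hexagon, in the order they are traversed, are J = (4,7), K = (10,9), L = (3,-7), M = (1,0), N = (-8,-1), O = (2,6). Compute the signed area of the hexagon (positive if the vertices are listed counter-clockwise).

-90.5

J→K: (4)(9) − (10)(7) = -34
K→L: (10)(-7) − (3)(9) = -97
L→M: (3)(0) − (1)(-7) = 7
M→N: (1)(-1) − (-8)(0) = -1
N→O: (-8)(6) − (2)(-1) = -46
O→J: (2)(7) − (4)(6) = -10
Σ = -181
Signed area = Σ/2 = -90.5 (negative ⇒ clockwise traversal).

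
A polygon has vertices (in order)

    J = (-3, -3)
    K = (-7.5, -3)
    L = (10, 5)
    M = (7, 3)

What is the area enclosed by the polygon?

19

Σ = (-13.5) + (-7.5) + (-5) + (-12) = -38
Area = |Σ|/2 = 19.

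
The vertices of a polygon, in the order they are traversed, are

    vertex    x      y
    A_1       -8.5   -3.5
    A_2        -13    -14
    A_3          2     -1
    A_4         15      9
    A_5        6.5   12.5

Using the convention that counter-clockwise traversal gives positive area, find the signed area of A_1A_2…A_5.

180

Σ = (73.5) + (41) + (33) + (129) + (83.5) = 360
Signed area = Σ/2 = 180 (positive ⇒ counter-clockwise traversal).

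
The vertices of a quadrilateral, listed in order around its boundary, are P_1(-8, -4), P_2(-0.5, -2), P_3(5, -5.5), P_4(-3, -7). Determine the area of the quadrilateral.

34.375

Σ = (14) + (12.75) + (-51.5) + (-44) = -68.75
Area = |Σ|/2 = 34.375.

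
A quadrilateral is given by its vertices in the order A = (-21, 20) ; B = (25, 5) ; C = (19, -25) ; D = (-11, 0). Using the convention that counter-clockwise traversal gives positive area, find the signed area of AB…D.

Apply Gauss's area formula: 2A = Σ (x_i·y_{i+1} − x_{i+1}·y_i), indices taken mod 4.
Cross-terms: -605, -720, -275, -220  ⇒  Σ = -1820
Signed area = Σ/2 = -910 (negative ⇒ clockwise traversal).

-910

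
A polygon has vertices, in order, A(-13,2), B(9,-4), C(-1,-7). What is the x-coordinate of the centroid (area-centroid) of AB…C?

-5/3

Apply the shoelace (surveyor's) formula. First the cross-terms c_i = x_i·y_{i+1} − x_{i+1}·y_i:
  34, -67, -93  ⇒  2A = -126, A = -63.
Then Σ (x_i + x_{i+1})·c_i = 630, so x̄ = 630 / (6·(-63)) = -5/3.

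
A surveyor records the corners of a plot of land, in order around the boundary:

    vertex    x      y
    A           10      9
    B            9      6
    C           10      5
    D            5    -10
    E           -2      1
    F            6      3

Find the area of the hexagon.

82

Apply the surveyor's formula: 2A = Σ (x_i·y_{i+1} − x_{i+1}·y_i), indices taken mod 6.
A→B: (10)(6) − (9)(9) = -21
B→C: (9)(5) − (10)(6) = -15
C→D: (10)(-10) − (5)(5) = -125
D→E: (5)(1) − (-2)(-10) = -15
E→F: (-2)(3) − (6)(1) = -12
F→A: (6)(9) − (10)(3) = 24
Σ = -164
Area = |Σ|/2 = 82.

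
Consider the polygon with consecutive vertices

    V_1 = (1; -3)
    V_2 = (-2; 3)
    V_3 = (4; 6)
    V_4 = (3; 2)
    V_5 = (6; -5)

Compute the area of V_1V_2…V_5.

38.5

Apply the shoelace (surveyor's) formula: 2A = Σ (x_i·y_{i+1} − x_{i+1}·y_i), indices taken mod 5.
Σ = (-3) + (-24) + (-10) + (-27) + (-13) = -77
Area = |Σ|/2 = 38.5.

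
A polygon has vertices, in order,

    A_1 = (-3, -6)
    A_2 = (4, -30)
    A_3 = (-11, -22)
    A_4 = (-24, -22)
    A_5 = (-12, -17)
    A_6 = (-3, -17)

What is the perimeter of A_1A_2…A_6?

88

|A_1A_2| = √((7)² + (-24)²) = √625 = 25
|A_2A_3| = √((-15)² + (8)²) = √289 = 17
|A_3A_4| = √((-13)² + (0)²) = √169 = 13
|A_4A_5| = √((12)² + (5)²) = √169 = 13
|A_5A_6| = √((9)² + (0)²) = √81 = 9
|A_6A_1| = √((0)² + (11)²) = √121 = 11
Perimeter = 25 + 17 + 13 + 13 + 9 + 11 = 88.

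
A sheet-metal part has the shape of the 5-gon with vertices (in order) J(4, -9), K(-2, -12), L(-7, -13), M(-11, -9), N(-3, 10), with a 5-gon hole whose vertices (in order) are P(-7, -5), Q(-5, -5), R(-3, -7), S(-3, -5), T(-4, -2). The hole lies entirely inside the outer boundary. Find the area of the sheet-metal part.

169

Outer boundary:
Apply the shoelace (surveyor's) formula: 2A = Σ (x_i·y_{i+1} − x_{i+1}·y_i), indices taken mod 5.
Cross-terms: -66, -58, -80, -137, -13  ⇒  Σ = -354
Area = |Σ|/2 = 177.
Hole:
P→Q: (-7)(-5) − (-5)(-5) = 10
Q→R: (-5)(-7) − (-3)(-5) = 20
R→S: (-3)(-5) − (-3)(-7) = -6
S→T: (-3)(-2) − (-4)(-5) = -14
T→P: (-4)(-5) − (-7)(-2) = 6
Σ = 16
Area = |Σ|/2 = 8.
Net area = 177 − 8 = 169.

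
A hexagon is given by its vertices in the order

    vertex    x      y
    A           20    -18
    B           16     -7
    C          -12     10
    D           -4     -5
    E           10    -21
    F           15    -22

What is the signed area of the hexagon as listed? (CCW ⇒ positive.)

Σ = (148) + (76) + (100) + (134) + (95) + (170) = 723
Signed area = Σ/2 = 361.5 (positive ⇒ counter-clockwise traversal).

361.5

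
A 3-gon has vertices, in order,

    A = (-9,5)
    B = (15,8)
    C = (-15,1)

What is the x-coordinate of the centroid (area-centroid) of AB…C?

Apply the shoelace (surveyor's) formula. First the cross-terms c_i = x_i·y_{i+1} − x_{i+1}·y_i:
  -147, 135, -66  ⇒  2A = -78, A = -39.
Then Σ (x_i + x_{i+1})·c_i = 702, so x̄ = 702 / (6·(-39)) = -3.

-3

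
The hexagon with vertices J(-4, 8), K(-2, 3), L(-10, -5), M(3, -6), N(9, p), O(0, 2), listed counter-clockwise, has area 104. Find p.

Write out the shoelace sum; only the two edges meeting at N involve p:
2·Area = [(3·p − 9·(-6)) + (9·2 − 0·p)] + 127
       = 3·p + 199 = 208
⇒ p = 3.

3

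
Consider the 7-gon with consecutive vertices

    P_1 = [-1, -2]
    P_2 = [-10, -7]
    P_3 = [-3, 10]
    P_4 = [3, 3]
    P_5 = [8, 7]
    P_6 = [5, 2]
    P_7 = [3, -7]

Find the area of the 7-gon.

Σ = (-13) + (-121) + (-39) + (-3) + (-19) + (-41) + (-13) = -249
Area = |Σ|/2 = 124.5.

124.5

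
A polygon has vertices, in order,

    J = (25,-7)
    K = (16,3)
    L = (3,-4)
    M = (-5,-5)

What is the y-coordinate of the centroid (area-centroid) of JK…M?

Apply Gauss's area formula. First the cross-terms c_i = x_i·y_{i+1} − x_{i+1}·y_i:
  187, -73, -35, 160  ⇒  2A = 239, A = 119.5.
Then Σ (y_i + y_{i+1})·c_i = -2280, so ȳ = -2280 / (6·119.5) = -760/239.

-760/239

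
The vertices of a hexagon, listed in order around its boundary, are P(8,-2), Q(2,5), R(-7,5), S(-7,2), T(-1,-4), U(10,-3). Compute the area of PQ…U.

93.5

Σ = (44) + (45) + (21) + (30) + (43) + (4) = 187
Area = |Σ|/2 = 93.5.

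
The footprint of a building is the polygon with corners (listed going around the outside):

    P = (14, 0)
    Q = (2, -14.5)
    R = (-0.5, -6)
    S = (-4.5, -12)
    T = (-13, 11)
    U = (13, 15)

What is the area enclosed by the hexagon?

498.375

Apply the surveyor's formula: 2A = Σ (x_i·y_{i+1} − x_{i+1}·y_i), indices taken mod 6.
Σ = (-203) + (-19.25) + (-21) + (-205.5) + (-338) + (-210) = -996.75
Area = |Σ|/2 = 498.375.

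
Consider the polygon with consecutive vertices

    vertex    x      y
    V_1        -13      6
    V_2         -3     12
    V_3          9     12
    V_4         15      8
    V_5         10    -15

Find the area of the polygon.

415

V_1→V_2: (-13)(12) − (-3)(6) = -138
V_2→V_3: (-3)(12) − (9)(12) = -144
V_3→V_4: (9)(8) − (15)(12) = -108
V_4→V_5: (15)(-15) − (10)(8) = -305
V_5→V_1: (10)(6) − (-13)(-15) = -135
Σ = -830
Area = |Σ|/2 = 415.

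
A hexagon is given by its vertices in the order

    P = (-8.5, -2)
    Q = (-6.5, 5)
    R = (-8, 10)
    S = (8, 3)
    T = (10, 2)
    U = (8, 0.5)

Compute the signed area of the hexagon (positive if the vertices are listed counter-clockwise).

-110.625

Apply the surveyor's formula: 2A = Σ (x_i·y_{i+1} − x_{i+1}·y_i), indices taken mod 6.
P→Q: (-8.5)(5) − (-6.5)(-2) = -55.5
Q→R: (-6.5)(10) − (-8)(5) = -25
R→S: (-8)(3) − (8)(10) = -104
S→T: (8)(2) − (10)(3) = -14
T→U: (10)(0.5) − (8)(2) = -11
U→P: (8)(-2) − (-8.5)(0.5) = -11.75
Σ = -221.25
Signed area = Σ/2 = -110.625 (negative ⇒ clockwise traversal).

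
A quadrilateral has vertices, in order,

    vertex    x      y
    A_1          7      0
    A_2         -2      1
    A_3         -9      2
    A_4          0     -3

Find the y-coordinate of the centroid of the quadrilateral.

-17/45

Apply Gauss's area formula. First the cross-terms c_i = x_i·y_{i+1} − x_{i+1}·y_i:
  7, 5, 27, 21  ⇒  2A = 60, A = 30.
Then Σ (y_i + y_{i+1})·c_i = -68, so ȳ = -68 / (6·30) = -17/45.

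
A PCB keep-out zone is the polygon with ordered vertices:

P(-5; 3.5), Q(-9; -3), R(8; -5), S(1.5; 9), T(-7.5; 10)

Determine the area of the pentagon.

Σ = (46.5) + (69) + (79.5) + (82.5) + (23.75) = 301.25
Area = |Σ|/2 = 150.625.

150.625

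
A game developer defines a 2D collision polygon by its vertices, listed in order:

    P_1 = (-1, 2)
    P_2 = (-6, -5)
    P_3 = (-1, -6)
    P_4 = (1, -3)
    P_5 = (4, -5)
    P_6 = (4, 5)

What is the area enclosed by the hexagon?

Apply the shoelace formula: 2A = Σ (x_i·y_{i+1} − x_{i+1}·y_i), indices taken mod 6.
Σ = (17) + (31) + (9) + (7) + (40) + (13) = 117
Area = |Σ|/2 = 58.5.

58.5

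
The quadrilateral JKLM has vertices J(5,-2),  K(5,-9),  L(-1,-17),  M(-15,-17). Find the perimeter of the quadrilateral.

56

|JK| = √((0)² + (-7)²) = √49 = 7
|KL| = √((-6)² + (-8)²) = √100 = 10
|LM| = √((-14)² + (0)²) = √196 = 14
|MJ| = √((20)² + (15)²) = √625 = 25
Perimeter = 7 + 10 + 14 + 25 = 56.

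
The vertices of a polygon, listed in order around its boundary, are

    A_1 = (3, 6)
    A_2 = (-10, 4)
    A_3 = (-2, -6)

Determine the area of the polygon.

Apply the shoelace formula: 2A = Σ (x_i·y_{i+1} − x_{i+1}·y_i), indices taken mod 3.
Σ = (72) + (68) + (6) = 146
Area = |Σ|/2 = 73.

73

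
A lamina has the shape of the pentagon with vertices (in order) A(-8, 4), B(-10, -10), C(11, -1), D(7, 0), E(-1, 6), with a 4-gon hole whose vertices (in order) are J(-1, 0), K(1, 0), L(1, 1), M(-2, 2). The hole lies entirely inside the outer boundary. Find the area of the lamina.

Outer boundary:
Apply the shoelace formula: 2A = Σ (x_i·y_{i+1} − x_{i+1}·y_i), indices taken mod 5.
A→B: (-8)(-10) − (-10)(4) = 120
B→C: (-10)(-1) − (11)(-10) = 120
C→D: (11)(0) − (7)(-1) = 7
D→E: (7)(6) − (-1)(0) = 42
E→A: (-1)(4) − (-8)(6) = 44
Σ = 333
Area = |Σ|/2 = 166.5.
Hole:
Apply the shoelace (surveyor's) formula: 2A = Σ (x_i·y_{i+1} − x_{i+1}·y_i), indices taken mod 4.
J→K: (-1)(0) − (1)(0) = 0
K→L: (1)(1) − (1)(0) = 1
L→M: (1)(2) − (-2)(1) = 4
M→J: (-2)(0) − (-1)(2) = 2
Σ = 7
Area = |Σ|/2 = 3.5.
Net area = 166.5 − 3.5 = 163.

163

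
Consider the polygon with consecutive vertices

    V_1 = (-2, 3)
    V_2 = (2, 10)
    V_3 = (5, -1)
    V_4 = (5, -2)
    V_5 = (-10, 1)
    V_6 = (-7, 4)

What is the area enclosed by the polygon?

Apply the shoelace formula: 2A = Σ (x_i·y_{i+1} − x_{i+1}·y_i), indices taken mod 6.
Σ = (-26) + (-52) + (-5) + (-15) + (-33) + (-13) = -144
Area = |Σ|/2 = 72.

72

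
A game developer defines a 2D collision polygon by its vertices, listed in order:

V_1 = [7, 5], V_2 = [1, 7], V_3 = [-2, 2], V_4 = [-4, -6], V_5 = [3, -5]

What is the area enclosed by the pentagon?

Σ = (44) + (16) + (20) + (38) + (50) = 168
Area = |Σ|/2 = 84.

84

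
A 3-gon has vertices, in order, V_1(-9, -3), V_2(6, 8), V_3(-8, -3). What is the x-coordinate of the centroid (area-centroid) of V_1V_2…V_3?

-11/3

Apply the shoelace formula. First the cross-terms c_i = x_i·y_{i+1} − x_{i+1}·y_i:
  -54, 46, -3  ⇒  2A = -11, A = -5.5.
Then Σ (x_i + x_{i+1})·c_i = 121, so x̄ = 121 / (6·(-5.5)) = -11/3.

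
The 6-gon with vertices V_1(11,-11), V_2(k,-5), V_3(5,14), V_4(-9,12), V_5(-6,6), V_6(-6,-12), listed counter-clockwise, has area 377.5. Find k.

Write out the shoelace sum; only the two edges meeting at V_2 involve k:
2·Area = [(11·(-5) − k·(-11)) + (k·14 − 5·(-5))] + 510
       = 25·k + 480 = 755
⇒ k = 11.

11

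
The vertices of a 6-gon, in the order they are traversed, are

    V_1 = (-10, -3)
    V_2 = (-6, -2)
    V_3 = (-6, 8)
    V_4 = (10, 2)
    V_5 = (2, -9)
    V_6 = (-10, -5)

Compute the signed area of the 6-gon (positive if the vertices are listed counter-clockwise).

-182

V_1→V_2: (-10)(-2) − (-6)(-3) = 2
V_2→V_3: (-6)(8) − (-6)(-2) = -60
V_3→V_4: (-6)(2) − (10)(8) = -92
V_4→V_5: (10)(-9) − (2)(2) = -94
V_5→V_6: (2)(-5) − (-10)(-9) = -100
V_6→V_1: (-10)(-3) − (-10)(-5) = -20
Σ = -364
Signed area = Σ/2 = -182 (negative ⇒ clockwise traversal).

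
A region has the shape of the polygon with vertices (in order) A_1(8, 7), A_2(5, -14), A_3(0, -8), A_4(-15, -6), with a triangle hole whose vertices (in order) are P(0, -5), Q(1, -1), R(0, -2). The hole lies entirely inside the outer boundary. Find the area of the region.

180.5

Outer boundary:
A_1→A_2: (8)(-14) − (5)(7) = -147
A_2→A_3: (5)(-8) − (0)(-14) = -40
A_3→A_4: (0)(-6) − (-15)(-8) = -120
A_4→A_1: (-15)(7) − (8)(-6) = -57
Σ = -364
Area = |Σ|/2 = 182.
Hole:
Apply the shoelace formula: 2A = Σ (x_i·y_{i+1} − x_{i+1}·y_i), indices taken mod 3.
Cross-terms: 5, -2, 0  ⇒  Σ = 3
Area = |Σ|/2 = 1.5.
Net area = 182 − 1.5 = 180.5.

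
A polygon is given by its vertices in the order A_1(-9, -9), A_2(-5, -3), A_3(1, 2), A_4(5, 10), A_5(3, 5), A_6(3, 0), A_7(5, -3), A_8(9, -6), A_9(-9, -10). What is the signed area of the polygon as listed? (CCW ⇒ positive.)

Σ = (-18) + (-7) + (0) + (-5) + (-15) + (-9) + (-3) + (-144) + (-9) = -210
Signed area = Σ/2 = -105 (negative ⇒ clockwise traversal).

-105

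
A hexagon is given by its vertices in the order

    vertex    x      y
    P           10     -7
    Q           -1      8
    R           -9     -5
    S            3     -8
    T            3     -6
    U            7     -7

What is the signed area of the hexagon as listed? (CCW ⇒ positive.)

Apply the shoelace (surveyor's) formula: 2A = Σ (x_i·y_{i+1} − x_{i+1}·y_i), indices taken mod 6.
P→Q: (10)(8) − (-1)(-7) = 73
Q→R: (-1)(-5) − (-9)(8) = 77
R→S: (-9)(-8) − (3)(-5) = 87
S→T: (3)(-6) − (3)(-8) = 6
T→U: (3)(-7) − (7)(-6) = 21
U→P: (7)(-7) − (10)(-7) = 21
Σ = 285
Signed area = Σ/2 = 142.5 (positive ⇒ counter-clockwise traversal).

142.5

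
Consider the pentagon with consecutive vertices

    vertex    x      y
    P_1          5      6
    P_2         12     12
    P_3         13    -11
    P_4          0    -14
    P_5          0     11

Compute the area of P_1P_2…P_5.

268.5

Apply the shoelace formula: 2A = Σ (x_i·y_{i+1} − x_{i+1}·y_i), indices taken mod 5.
P_1→P_2: (5)(12) − (12)(6) = -12
P_2→P_3: (12)(-11) − (13)(12) = -288
P_3→P_4: (13)(-14) − (0)(-11) = -182
P_4→P_5: (0)(11) − (0)(-14) = 0
P_5→P_1: (0)(6) − (5)(11) = -55
Σ = -537
Area = |Σ|/2 = 268.5.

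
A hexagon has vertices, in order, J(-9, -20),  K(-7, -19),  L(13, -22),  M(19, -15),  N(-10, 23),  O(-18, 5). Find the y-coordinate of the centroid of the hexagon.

-224/59

Apply the shoelace (surveyor's) formula. First the cross-terms c_i = x_i·y_{i+1} − x_{i+1}·y_i:
  31, 401, 223, 287, 364, 405  ⇒  2A = 1711, A = 855.5.
Then Σ (y_i + y_{i+1})·c_i = -19488, so ȳ = -19488 / (6·855.5) = -224/59.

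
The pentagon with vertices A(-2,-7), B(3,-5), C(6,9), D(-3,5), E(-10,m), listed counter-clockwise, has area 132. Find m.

1

The doubled signed area Σ (x_i y_{i+1} − x_{i+1} y_i) is linear in m.
With m=0 it equals 265; the coefficient of m is -1 (from the two edges through E).
So -1·m + 265 = 2·132 = 264 ⇒ m = 1.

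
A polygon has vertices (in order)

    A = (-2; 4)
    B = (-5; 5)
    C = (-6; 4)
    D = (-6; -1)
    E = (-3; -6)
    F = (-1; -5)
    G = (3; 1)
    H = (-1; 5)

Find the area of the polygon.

Apply the shoelace formula: 2A = Σ (x_i·y_{i+1} − x_{i+1}·y_i), indices taken mod 8.
Cross-terms: 10, 10, 30, 33, 9, 14, 16, 6  ⇒  Σ = 128
Area = |Σ|/2 = 64.

64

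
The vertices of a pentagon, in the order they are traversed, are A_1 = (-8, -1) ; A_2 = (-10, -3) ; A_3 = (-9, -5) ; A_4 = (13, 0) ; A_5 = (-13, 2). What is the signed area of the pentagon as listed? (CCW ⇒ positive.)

A_1→A_2: (-8)(-3) − (-10)(-1) = 14
A_2→A_3: (-10)(-5) − (-9)(-3) = 23
A_3→A_4: (-9)(0) − (13)(-5) = 65
A_4→A_5: (13)(2) − (-13)(0) = 26
A_5→A_1: (-13)(-1) − (-8)(2) = 29
Σ = 157
Signed area = Σ/2 = 78.5 (positive ⇒ counter-clockwise traversal).

78.5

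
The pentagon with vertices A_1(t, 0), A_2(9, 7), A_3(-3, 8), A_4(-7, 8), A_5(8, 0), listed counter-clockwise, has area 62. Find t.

The doubled signed area Σ (x_i y_{i+1} − x_{i+1} y_i) is linear in t.
With t=0 it equals 61; the coefficient of t is 7 (from the two edges through A_1).
So 7·t + 61 = 2·62 = 124 ⇒ t = 9.

9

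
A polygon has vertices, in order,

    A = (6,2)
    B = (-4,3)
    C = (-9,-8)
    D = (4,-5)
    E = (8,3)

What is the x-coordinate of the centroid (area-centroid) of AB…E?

-42/53

Apply Gauss's area formula. First the cross-terms c_i = x_i·y_{i+1} − x_{i+1}·y_i:
  26, 59, 77, 52, -2  ⇒  2A = 212, A = 106.
Then Σ (x_i + x_{i+1})·c_i = -504, so x̄ = -504 / (6·106) = -42/53.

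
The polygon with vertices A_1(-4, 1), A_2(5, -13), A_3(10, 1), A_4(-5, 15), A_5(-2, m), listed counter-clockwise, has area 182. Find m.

1

The doubled signed area Σ (x_i y_{i+1} − x_{i+1} y_i) is linear in m.
With m=0 it equals 365; the coefficient of m is -1 (from the two edges through A_5).
So -1·m + 365 = 2·182 = 364 ⇒ m = 1.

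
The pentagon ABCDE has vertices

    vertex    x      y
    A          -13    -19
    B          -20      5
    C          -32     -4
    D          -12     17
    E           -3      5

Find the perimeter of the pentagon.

|AB| = √((-7)² + (24)²) = √625 = 25
|BC| = √((-12)² + (-9)²) = √225 = 15
|CD| = √((20)² + (21)²) = √841 = 29
|DE| = √((9)² + (-12)²) = √225 = 15
|EA| = √((-10)² + (-24)²) = √676 = 26
Perimeter = 25 + 15 + 29 + 15 + 26 = 110.

110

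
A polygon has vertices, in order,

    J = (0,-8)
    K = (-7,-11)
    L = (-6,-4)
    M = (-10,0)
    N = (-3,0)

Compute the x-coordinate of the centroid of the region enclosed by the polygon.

Apply the shoelace formula. First the cross-terms c_i = x_i·y_{i+1} − x_{i+1}·y_i:
  -56, -38, -40, 0, 24  ⇒  2A = -110, A = -55.
Then Σ (x_i + x_{i+1})·c_i = 1454, so x̄ = 1454 / (6·(-55)) = -727/165.

-727/165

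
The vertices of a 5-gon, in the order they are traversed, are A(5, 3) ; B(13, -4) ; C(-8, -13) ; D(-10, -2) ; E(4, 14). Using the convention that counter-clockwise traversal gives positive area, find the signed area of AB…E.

-282

Σ = (-59) + (-201) + (-114) + (-132) + (-58) = -564
Signed area = Σ/2 = -282 (negative ⇒ clockwise traversal).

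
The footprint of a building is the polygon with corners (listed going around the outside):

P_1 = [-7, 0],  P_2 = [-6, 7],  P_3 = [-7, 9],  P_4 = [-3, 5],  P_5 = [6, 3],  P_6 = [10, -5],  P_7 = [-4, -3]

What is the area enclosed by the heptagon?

Σ = (-49) + (-5) + (-8) + (-39) + (-60) + (-50) + (-21) = -232
Area = |Σ|/2 = 116.

116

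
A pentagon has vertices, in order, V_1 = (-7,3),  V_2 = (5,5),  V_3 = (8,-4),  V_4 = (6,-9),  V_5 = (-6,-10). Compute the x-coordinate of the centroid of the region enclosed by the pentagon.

26/135

Apply the shoelace (surveyor's) formula. First the cross-terms c_i = x_i·y_{i+1} − x_{i+1}·y_i:
  -50, -60, -48, -114, -88  ⇒  2A = -360, A = -180.
Then Σ (x_i + x_{i+1})·c_i = -208, so x̄ = -208 / (6·(-180)) = 26/135.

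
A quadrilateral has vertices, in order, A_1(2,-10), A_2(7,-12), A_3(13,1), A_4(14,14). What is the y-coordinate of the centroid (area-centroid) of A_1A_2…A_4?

Apply the surveyor's formula. First the cross-terms c_i = x_i·y_{i+1} − x_{i+1}·y_i:
  46, 163, 168, -168  ⇒  2A = 209, A = 104.5.
Then Σ (y_i + y_{i+1})·c_i = -957, so ȳ = -957 / (6·104.5) = -29/19.

-29/19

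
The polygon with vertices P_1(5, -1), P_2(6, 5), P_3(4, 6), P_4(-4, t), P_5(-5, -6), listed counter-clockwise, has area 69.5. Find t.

1

Write out the shoelace sum; only the two edges meeting at P_4 involve t:
2·Area = [(4·t − (-4)·6) + ((-4)·(-6) − (-5)·t)] + 82
       = 9·t + 130 = 139
⇒ t = 1.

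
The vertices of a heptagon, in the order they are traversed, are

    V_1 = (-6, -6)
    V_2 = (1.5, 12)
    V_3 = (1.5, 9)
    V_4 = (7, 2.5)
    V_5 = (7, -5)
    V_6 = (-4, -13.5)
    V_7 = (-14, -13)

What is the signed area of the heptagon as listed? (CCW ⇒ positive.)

-212.375

Apply the shoelace formula: 2A = Σ (x_i·y_{i+1} − x_{i+1}·y_i), indices taken mod 7.
Σ = (-63) + (-4.5) + (-59.25) + (-52.5) + (-114.5) + (-137) + (6) = -424.75
Signed area = Σ/2 = -212.375 (negative ⇒ clockwise traversal).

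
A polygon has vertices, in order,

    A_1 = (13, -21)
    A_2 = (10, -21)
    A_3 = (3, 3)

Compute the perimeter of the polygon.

|A_1A_2| = √((-3)² + (0)²) = √9 = 3
|A_2A_3| = √((-7)² + (24)²) = √625 = 25
|A_3A_1| = √((10)² + (-24)²) = √676 = 26
Perimeter = 3 + 25 + 26 = 54.

54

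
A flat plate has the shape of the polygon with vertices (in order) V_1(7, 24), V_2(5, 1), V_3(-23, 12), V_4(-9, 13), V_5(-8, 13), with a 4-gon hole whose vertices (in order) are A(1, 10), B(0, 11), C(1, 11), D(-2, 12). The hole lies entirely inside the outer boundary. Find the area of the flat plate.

Outer boundary:
Apply the shoelace formula: 2A = Σ (x_i·y_{i+1} − x_{i+1}·y_i), indices taken mod 5.
Σ = (-113) + (83) + (-191) + (-13) + (-283) = -517
Area = |Σ|/2 = 258.5.
Hole:
Cross-terms: 11, -11, 34, -32  ⇒  Σ = 2
Area = |Σ|/2 = 1.
Net area = 258.5 − 1 = 257.5.

257.5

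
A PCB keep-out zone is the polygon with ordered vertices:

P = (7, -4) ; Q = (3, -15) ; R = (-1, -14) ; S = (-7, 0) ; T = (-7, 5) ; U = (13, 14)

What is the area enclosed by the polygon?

Apply Gauss's area formula: 2A = Σ (x_i·y_{i+1} − x_{i+1}·y_i), indices taken mod 6.
Σ = (-93) + (-57) + (-98) + (-35) + (-163) + (-150) = -596
Area = |Σ|/2 = 298.

298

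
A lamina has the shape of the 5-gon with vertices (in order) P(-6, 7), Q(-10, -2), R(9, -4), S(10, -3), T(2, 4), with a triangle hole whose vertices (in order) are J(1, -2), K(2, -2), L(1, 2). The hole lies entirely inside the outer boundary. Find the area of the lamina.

Outer boundary:
Apply the shoelace (surveyor's) formula: 2A = Σ (x_i·y_{i+1} − x_{i+1}·y_i), indices taken mod 5.
Cross-terms: 82, 58, 13, 46, 38  ⇒  Σ = 237
Area = |Σ|/2 = 118.5.
Hole:
Σ = (2) + (6) + (-4) = 4
Area = |Σ|/2 = 2.
Net area = 118.5 − 2 = 116.5.

116.5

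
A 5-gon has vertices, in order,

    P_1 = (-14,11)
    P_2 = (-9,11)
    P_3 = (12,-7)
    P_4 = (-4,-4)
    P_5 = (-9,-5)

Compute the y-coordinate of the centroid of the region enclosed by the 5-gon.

304/231

Apply the shoelace formula. First the cross-terms c_i = x_i·y_{i+1} − x_{i+1}·y_i:
  -55, -69, -76, -16, -169  ⇒  2A = -385, A = -192.5.
Then Σ (y_i + y_{i+1})·c_i = -1520, so ȳ = -1520 / (6·(-192.5)) = 304/231.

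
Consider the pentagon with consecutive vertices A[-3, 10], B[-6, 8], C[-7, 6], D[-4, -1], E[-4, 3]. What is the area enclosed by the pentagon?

20

Apply the shoelace formula: 2A = Σ (x_i·y_{i+1} − x_{i+1}·y_i), indices taken mod 5.
Cross-terms: 36, 20, 31, -16, -31  ⇒  Σ = 40
Area = |Σ|/2 = 20.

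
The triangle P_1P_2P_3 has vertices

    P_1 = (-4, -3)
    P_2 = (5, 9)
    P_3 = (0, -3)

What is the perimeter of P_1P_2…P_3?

|P_1P_2| = √((9)² + (12)²) = √225 = 15
|P_2P_3| = √((-5)² + (-12)²) = √169 = 13
|P_3P_1| = √((-4)² + (0)²) = √16 = 4
Perimeter = 15 + 13 + 4 = 32.

32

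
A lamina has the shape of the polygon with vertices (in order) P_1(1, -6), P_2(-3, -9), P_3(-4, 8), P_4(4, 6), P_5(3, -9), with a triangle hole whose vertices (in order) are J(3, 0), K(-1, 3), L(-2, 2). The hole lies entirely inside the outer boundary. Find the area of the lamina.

Outer boundary:
Apply Gauss's area formula: 2A = Σ (x_i·y_{i+1} − x_{i+1}·y_i), indices taken mod 5.
Σ = (-27) + (-60) + (-56) + (-54) + (-9) = -206
Area = |Σ|/2 = 103.
Hole:
Apply the shoelace formula: 2A = Σ (x_i·y_{i+1} − x_{i+1}·y_i), indices taken mod 3.
J→K: (3)(3) − (-1)(0) = 9
K→L: (-1)(2) − (-2)(3) = 4
L→J: (-2)(0) − (3)(2) = -6
Σ = 7
Area = |Σ|/2 = 3.5.
Net area = 103 − 3.5 = 99.5.

99.5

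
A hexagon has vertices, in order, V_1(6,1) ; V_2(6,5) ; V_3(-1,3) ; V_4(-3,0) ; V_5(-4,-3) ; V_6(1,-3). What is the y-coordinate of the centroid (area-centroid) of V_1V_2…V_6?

Apply the surveyor's formula. First the cross-terms c_i = x_i·y_{i+1} − x_{i+1}·y_i:
  24, 23, 9, 9, 15, 19  ⇒  2A = 99, A = 49.5.
Then Σ (y_i + y_{i+1})·c_i = 200, so ȳ = 200 / (6·49.5) = 200/297.

200/297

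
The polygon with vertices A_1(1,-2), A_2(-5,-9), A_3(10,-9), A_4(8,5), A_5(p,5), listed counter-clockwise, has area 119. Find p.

5

The doubled signed area Σ (x_i y_{i+1} − x_{i+1} y_i) is linear in p.
With p=0 it equals 273; the coefficient of p is -7 (from the two edges through A_5).
So -7·p + 273 = 2·119 = 238 ⇒ p = 5.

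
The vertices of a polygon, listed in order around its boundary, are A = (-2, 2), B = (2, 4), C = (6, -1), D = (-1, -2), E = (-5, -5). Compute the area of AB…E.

Apply the shoelace formula: 2A = Σ (x_i·y_{i+1} − x_{i+1}·y_i), indices taken mod 5.
Σ = (-12) + (-26) + (-13) + (-5) + (-20) = -76
Area = |Σ|/2 = 38.

38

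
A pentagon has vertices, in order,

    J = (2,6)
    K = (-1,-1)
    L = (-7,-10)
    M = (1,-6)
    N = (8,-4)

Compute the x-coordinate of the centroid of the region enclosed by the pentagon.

Apply the surveyor's formula. First the cross-terms c_i = x_i·y_{i+1} − x_{i+1}·y_i:
  4, 3, 52, 44, 56  ⇒  2A = 159, A = 79.5.
Then Σ (x_i + x_{i+1})·c_i = 624, so x̄ = 624 / (6·79.5) = 208/159.

208/159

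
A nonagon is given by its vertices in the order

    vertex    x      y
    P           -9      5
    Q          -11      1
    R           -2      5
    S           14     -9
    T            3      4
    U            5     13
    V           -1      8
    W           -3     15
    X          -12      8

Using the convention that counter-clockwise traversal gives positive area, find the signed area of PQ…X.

136.5

Σ = (46) + (-53) + (-52) + (83) + (19) + (53) + (9) + (156) + (12) = 273
Signed area = Σ/2 = 136.5 (positive ⇒ counter-clockwise traversal).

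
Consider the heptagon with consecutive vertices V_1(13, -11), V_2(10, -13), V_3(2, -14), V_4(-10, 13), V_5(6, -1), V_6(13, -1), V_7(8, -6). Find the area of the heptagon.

Apply the shoelace (surveyor's) formula: 2A = Σ (x_i·y_{i+1} − x_{i+1}·y_i), indices taken mod 7.
Σ = (-59) + (-114) + (-114) + (-68) + (7) + (-70) + (-10) = -428
Area = |Σ|/2 = 214.

214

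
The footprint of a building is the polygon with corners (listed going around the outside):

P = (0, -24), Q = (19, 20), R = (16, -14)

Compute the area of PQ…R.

257

Apply the shoelace (surveyor's) formula: 2A = Σ (x_i·y_{i+1} − x_{i+1}·y_i), indices taken mod 3.
P→Q: (0)(20) − (19)(-24) = 456
Q→R: (19)(-14) − (16)(20) = -586
R→P: (16)(-24) − (0)(-14) = -384
Σ = -514
Area = |Σ|/2 = 257.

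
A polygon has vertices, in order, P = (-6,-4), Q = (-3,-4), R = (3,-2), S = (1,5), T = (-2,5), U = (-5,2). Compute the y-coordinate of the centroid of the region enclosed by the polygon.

Apply the shoelace (surveyor's) formula. First the cross-terms c_i = x_i·y_{i+1} − x_{i+1}·y_i:
  12, 18, 17, 15, 21, 32  ⇒  2A = 115, A = 57.5.
Then Σ (y_i + y_{i+1})·c_i = 80, so ȳ = 80 / (6·57.5) = 16/69.

16/69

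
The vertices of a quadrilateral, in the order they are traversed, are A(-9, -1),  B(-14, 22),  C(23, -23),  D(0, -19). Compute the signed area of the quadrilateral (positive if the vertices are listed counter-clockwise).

Σ = (-212) + (-184) + (-437) + (-171) = -1004
Signed area = Σ/2 = -502 (negative ⇒ clockwise traversal).

-502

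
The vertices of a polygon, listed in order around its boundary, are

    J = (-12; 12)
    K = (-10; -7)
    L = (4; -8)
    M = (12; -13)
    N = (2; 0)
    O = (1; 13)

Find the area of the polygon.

288

Apply Gauss's area formula: 2A = Σ (x_i·y_{i+1} − x_{i+1}·y_i), indices taken mod 6.
Σ = (204) + (108) + (44) + (26) + (26) + (168) = 576
Area = |Σ|/2 = 288.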